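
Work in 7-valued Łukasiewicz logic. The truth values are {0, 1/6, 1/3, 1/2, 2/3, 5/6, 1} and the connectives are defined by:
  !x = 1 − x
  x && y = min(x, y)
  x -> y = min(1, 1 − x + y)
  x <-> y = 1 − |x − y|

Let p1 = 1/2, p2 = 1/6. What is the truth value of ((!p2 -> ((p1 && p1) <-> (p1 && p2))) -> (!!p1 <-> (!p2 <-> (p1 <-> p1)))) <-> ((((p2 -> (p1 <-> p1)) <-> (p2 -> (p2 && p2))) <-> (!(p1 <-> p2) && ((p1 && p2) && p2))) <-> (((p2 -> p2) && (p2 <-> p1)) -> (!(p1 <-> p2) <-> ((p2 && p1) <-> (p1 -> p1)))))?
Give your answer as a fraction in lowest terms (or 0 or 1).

!p2 = !1/6 = 5/6
p1 && p1 = 1/2 && 1/2 = 1/2
p1 && p2 = 1/2 && 1/6 = 1/6
(p1 && p1) <-> (p1 && p2) = 1/2 <-> 1/6 = 2/3
!p2 -> ((p1 && p1) <-> (p1 && p2)) = 5/6 -> 2/3 = 5/6
!p1 = !1/2 = 1/2
!!p1 = !1/2 = 1/2
!p2 = !1/6 = 5/6
p1 <-> p1 = 1/2 <-> 1/2 = 1
!p2 <-> (p1 <-> p1) = 5/6 <-> 1 = 5/6
!!p1 <-> (!p2 <-> (p1 <-> p1)) = 1/2 <-> 5/6 = 2/3
(!p2 -> ((p1 && p1) <-> (p1 && p2))) -> (!!p1 <-> (!p2 <-> (p1 <-> p1))) = 5/6 -> 2/3 = 5/6
p1 <-> p1 = 1/2 <-> 1/2 = 1
p2 -> (p1 <-> p1) = 1/6 -> 1 = 1
p2 && p2 = 1/6 && 1/6 = 1/6
p2 -> (p2 && p2) = 1/6 -> 1/6 = 1
(p2 -> (p1 <-> p1)) <-> (p2 -> (p2 && p2)) = 1 <-> 1 = 1
p1 <-> p2 = 1/2 <-> 1/6 = 2/3
!(p1 <-> p2) = !2/3 = 1/3
p1 && p2 = 1/2 && 1/6 = 1/6
(p1 && p2) && p2 = 1/6 && 1/6 = 1/6
!(p1 <-> p2) && ((p1 && p2) && p2) = 1/3 && 1/6 = 1/6
((p2 -> (p1 <-> p1)) <-> (p2 -> (p2 && p2))) <-> (!(p1 <-> p2) && ((p1 && p2) && p2)) = 1 <-> 1/6 = 1/6
p2 -> p2 = 1/6 -> 1/6 = 1
p2 <-> p1 = 1/6 <-> 1/2 = 2/3
(p2 -> p2) && (p2 <-> p1) = 1 && 2/3 = 2/3
p1 <-> p2 = 1/2 <-> 1/6 = 2/3
!(p1 <-> p2) = !2/3 = 1/3
p2 && p1 = 1/6 && 1/2 = 1/6
p1 -> p1 = 1/2 -> 1/2 = 1
(p2 && p1) <-> (p1 -> p1) = 1/6 <-> 1 = 1/6
!(p1 <-> p2) <-> ((p2 && p1) <-> (p1 -> p1)) = 1/3 <-> 1/6 = 5/6
((p2 -> p2) && (p2 <-> p1)) -> (!(p1 <-> p2) <-> ((p2 && p1) <-> (p1 -> p1))) = 2/3 -> 5/6 = 1
(((p2 -> (p1 <-> p1)) <-> (p2 -> (p2 && p2))) <-> (!(p1 <-> p2) && ((p1 && p2) && p2))) <-> (((p2 -> p2) && (p2 <-> p1)) -> (!(p1 <-> p2) <-> ((p2 && p1) <-> (p1 -> p1)))) = 1/6 <-> 1 = 1/6
((!p2 -> ((p1 && p1) <-> (p1 && p2))) -> (!!p1 <-> (!p2 <-> (p1 <-> p1)))) <-> ((((p2 -> (p1 <-> p1)) <-> (p2 -> (p2 && p2))) <-> (!(p1 <-> p2) && ((p1 && p2) && p2))) <-> (((p2 -> p2) && (p2 <-> p1)) -> (!(p1 <-> p2) <-> ((p2 && p1) <-> (p1 -> p1))))) = 5/6 <-> 1/6 = 1/3

1/3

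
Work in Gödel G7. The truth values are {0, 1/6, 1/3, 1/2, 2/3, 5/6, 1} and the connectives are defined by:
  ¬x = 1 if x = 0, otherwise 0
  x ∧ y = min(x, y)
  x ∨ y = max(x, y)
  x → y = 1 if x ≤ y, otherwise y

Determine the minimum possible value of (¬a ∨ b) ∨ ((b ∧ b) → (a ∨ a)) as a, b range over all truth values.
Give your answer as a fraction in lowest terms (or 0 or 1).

1/3

Take a = 1/6, b = 1/3:
¬a = ¬1/6 = 0
¬a ∨ b = 0 ∨ 1/3 = 1/3
b ∧ b = 1/3 ∧ 1/3 = 1/3
a ∨ a = 1/6 ∨ 1/6 = 1/6
(b ∧ b) → (a ∨ a) = 1/3 → 1/6 = 1/6
(¬a ∨ b) ∨ ((b ∧ b) → (a ∨ a)) = 1/3 ∨ 1/6 = 1/3
No assignment yields a value below 1/3, so this is the minimum.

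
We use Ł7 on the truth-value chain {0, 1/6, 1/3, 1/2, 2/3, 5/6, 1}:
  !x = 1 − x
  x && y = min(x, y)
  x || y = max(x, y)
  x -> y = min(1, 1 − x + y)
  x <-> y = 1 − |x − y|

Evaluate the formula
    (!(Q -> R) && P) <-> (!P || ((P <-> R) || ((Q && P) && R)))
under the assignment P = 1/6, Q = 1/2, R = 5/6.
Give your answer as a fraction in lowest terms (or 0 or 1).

Q -> R = 1/2 -> 5/6 = 1
!(Q -> R) = !1 = 0
!(Q -> R) && P = 0 && 1/6 = 0
!P = !1/6 = 5/6
P <-> R = 1/6 <-> 5/6 = 1/3
Q && P = 1/2 && 1/6 = 1/6
(Q && P) && R = 1/6 && 5/6 = 1/6
(P <-> R) || ((Q && P) && R) = 1/3 || 1/6 = 1/3
!P || ((P <-> R) || ((Q && P) && R)) = 5/6 || 1/3 = 5/6
(!(Q -> R) && P) <-> (!P || ((P <-> R) || ((Q && P) && R))) = 0 <-> 5/6 = 1/6

1/6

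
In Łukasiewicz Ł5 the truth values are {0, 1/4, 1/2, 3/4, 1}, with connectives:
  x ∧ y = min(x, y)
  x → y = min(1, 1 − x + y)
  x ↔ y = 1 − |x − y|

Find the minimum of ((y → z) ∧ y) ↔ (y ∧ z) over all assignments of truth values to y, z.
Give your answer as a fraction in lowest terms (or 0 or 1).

Take y = 1/2, z = 0:
y → z = 1/2 → 0 = 1/2
(y → z) ∧ y = 1/2 ∧ 1/2 = 1/2
y ∧ z = 1/2 ∧ 0 = 0
((y → z) ∧ y) ↔ (y ∧ z) = 1/2 ↔ 0 = 1/2
No assignment yields a value below 1/2, so this is the minimum.

1/2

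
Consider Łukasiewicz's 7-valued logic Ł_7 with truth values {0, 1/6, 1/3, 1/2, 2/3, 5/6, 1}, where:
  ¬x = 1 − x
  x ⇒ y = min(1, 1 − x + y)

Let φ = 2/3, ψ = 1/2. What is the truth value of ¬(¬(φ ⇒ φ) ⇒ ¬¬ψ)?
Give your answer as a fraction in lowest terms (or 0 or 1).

0

φ ⇒ φ = 2/3 ⇒ 2/3 = 1
¬(φ ⇒ φ) = ¬1 = 0
¬ψ = ¬1/2 = 1/2
¬¬ψ = ¬1/2 = 1/2
¬(φ ⇒ φ) ⇒ ¬¬ψ = 0 ⇒ 1/2 = 1
¬(¬(φ ⇒ φ) ⇒ ¬¬ψ) = ¬1 = 0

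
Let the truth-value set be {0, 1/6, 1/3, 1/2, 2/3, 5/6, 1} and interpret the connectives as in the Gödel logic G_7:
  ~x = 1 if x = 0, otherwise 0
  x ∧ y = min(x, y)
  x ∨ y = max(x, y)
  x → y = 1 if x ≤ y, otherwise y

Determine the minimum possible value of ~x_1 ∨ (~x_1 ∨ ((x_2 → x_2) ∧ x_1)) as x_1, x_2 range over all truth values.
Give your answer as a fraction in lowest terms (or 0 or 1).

1/6

Take x_1 = 1/6, x_2 = 0:
~x_1 = ~1/6 = 0
~x_1 = ~1/6 = 0
x_2 → x_2 = 0 → 0 = 1
(x_2 → x_2) ∧ x_1 = 1 ∧ 1/6 = 1/6
~x_1 ∨ ((x_2 → x_2) ∧ x_1) = 0 ∨ 1/6 = 1/6
~x_1 ∨ (~x_1 ∨ ((x_2 → x_2) ∧ x_1)) = 0 ∨ 1/6 = 1/6
No assignment yields a value below 1/6, so this is the minimum.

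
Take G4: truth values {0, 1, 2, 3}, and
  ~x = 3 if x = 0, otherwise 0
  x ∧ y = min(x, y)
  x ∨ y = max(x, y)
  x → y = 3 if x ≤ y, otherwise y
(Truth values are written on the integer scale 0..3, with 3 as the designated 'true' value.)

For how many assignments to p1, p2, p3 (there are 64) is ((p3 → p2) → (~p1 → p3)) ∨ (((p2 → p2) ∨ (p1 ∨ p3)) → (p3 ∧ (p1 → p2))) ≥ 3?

value 3: 55 assignments (counts)
value 2: 2 assignments
value 1: 3 assignments
value 0: 4 assignments
So 55 of the 64 assignments meet the threshold.

55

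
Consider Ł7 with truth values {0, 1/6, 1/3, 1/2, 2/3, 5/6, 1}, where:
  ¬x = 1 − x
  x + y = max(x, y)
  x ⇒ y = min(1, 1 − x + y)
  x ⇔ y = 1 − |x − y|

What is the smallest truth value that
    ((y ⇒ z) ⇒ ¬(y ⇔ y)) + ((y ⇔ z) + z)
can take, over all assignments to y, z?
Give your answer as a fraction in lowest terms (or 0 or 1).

Take y = 0, z = 1/2:
y ⇒ z = 0 ⇒ 1/2 = 1
y ⇔ y = 0 ⇔ 0 = 1
¬(y ⇔ y) = ¬1 = 0
(y ⇒ z) ⇒ ¬(y ⇔ y) = 1 ⇒ 0 = 0
y ⇔ z = 0 ⇔ 1/2 = 1/2
(y ⇔ z) + z = 1/2 + 1/2 = 1/2
((y ⇒ z) ⇒ ¬(y ⇔ y)) + ((y ⇔ z) + z) = 0 + 1/2 = 1/2
No assignment yields a value below 1/2, so this is the minimum.

1/2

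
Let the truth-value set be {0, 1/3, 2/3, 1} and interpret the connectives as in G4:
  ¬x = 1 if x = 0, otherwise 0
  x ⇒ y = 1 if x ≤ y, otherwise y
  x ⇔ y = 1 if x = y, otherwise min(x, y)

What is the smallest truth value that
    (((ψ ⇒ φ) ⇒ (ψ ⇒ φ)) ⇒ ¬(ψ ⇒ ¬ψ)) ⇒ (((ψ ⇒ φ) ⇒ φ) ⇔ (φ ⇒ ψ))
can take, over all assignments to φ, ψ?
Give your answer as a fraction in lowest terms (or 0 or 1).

Take φ = 1/3, ψ = 1/3:
ψ ⇒ φ = 1/3 ⇒ 1/3 = 1
ψ ⇒ φ = 1/3 ⇒ 1/3 = 1
(ψ ⇒ φ) ⇒ (ψ ⇒ φ) = 1 ⇒ 1 = 1
¬ψ = ¬1/3 = 0
ψ ⇒ ¬ψ = 1/3 ⇒ 0 = 0
¬(ψ ⇒ ¬ψ) = ¬0 = 1
((ψ ⇒ φ) ⇒ (ψ ⇒ φ)) ⇒ ¬(ψ ⇒ ¬ψ) = 1 ⇒ 1 = 1
ψ ⇒ φ = 1/3 ⇒ 1/3 = 1
(ψ ⇒ φ) ⇒ φ = 1 ⇒ 1/3 = 1/3
φ ⇒ ψ = 1/3 ⇒ 1/3 = 1
((ψ ⇒ φ) ⇒ φ) ⇔ (φ ⇒ ψ) = 1/3 ⇔ 1 = 1/3
(((ψ ⇒ φ) ⇒ (ψ ⇒ φ)) ⇒ ¬(ψ ⇒ ¬ψ)) ⇒ (((ψ ⇒ φ) ⇒ φ) ⇔ (φ ⇒ ψ)) = 1 ⇒ 1/3 = 1/3
No assignment yields a value below 1/3, so this is the minimum.

1/3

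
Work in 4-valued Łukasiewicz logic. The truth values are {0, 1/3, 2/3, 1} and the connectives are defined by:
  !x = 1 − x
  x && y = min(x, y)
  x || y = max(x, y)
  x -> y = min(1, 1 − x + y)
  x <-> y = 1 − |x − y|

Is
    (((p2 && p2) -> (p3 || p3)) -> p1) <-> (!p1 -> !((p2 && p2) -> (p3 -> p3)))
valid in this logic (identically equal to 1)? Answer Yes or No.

No

Counterexample: take p1 = 0, p2 = 1/3, p3 = 0.
p2 && p2 = 1/3 && 1/3 = 1/3
p3 || p3 = 0 || 0 = 0
(p2 && p2) -> (p3 || p3) = 1/3 -> 0 = 2/3
((p2 && p2) -> (p3 || p3)) -> p1 = 2/3 -> 0 = 1/3
!p1 = !0 = 1
p2 && p2 = 1/3 && 1/3 = 1/3
p3 -> p3 = 0 -> 0 = 1
(p2 && p2) -> (p3 -> p3) = 1/3 -> 1 = 1
!((p2 && p2) -> (p3 -> p3)) = !1 = 0
!p1 -> !((p2 && p2) -> (p3 -> p3)) = 1 -> 0 = 0
(((p2 && p2) -> (p3 || p3)) -> p1) <-> (!p1 -> !((p2 && p2) -> (p3 -> p3))) = 1/3 <-> 0 = 2/3
This gives 2/3 ≠ 1.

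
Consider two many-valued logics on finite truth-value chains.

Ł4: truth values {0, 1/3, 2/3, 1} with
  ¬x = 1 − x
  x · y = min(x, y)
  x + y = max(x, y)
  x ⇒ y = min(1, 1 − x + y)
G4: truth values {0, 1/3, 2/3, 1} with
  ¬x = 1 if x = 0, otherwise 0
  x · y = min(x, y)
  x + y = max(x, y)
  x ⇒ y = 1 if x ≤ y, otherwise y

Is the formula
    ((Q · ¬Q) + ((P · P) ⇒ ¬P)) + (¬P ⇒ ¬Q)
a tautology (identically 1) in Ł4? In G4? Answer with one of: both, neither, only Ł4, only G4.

only G4

In Ł4: at P = 2/3, Q = 1 the value is 2/3 — not a tautology.
In G4: every assignment gives 1 — tautology.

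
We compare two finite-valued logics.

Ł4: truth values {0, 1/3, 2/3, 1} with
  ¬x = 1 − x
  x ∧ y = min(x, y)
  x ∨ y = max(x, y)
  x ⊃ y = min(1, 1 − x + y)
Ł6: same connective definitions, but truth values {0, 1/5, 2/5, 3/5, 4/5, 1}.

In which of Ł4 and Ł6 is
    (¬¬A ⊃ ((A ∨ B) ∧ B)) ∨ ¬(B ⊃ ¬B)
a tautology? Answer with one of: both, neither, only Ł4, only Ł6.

neither

In Ł4: at A = 1/3, B = 0 the value is 2/3 — not a tautology.
In Ł6: at A = 1/5, B = 0 the value is 4/5 — not a tautology.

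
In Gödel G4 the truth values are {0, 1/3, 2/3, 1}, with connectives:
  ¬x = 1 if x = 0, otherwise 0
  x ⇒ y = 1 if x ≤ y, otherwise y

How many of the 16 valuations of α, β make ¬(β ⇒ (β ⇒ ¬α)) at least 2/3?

α = 0, β = 0 ↦ 0  <
α = 0, β = 1/3 ↦ 0  <
α = 0, β = 2/3 ↦ 0  <
α = 0, β = 1 ↦ 0  <
α = 1/3, β = 0 ↦ 0  <
α = 1/3, β = 1/3 ↦ 1  ≥
α = 1/3, β = 2/3 ↦ 1  ≥
α = 1/3, β = 1 ↦ 1  ≥
α = 2/3, β = 0 ↦ 0  <
α = 2/3, β = 1/3 ↦ 1  ≥
α = 2/3, β = 2/3 ↦ 1  ≥
α = 2/3, β = 1 ↦ 1  ≥
α = 1, β = 0 ↦ 0  <
α = 1, β = 1/3 ↦ 1  ≥
α = 1, β = 2/3 ↦ 1  ≥
α = 1, β = 1 ↦ 1  ≥
So 9 of the 16 assignments meet the threshold.

9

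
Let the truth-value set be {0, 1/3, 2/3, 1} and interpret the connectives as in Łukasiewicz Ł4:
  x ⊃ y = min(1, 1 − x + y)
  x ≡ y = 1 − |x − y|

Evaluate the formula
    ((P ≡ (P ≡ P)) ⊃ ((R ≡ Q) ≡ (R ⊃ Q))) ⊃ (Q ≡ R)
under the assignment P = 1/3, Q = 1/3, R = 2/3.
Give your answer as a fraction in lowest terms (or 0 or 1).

2/3

P ≡ P = 1/3 ≡ 1/3 = 1
P ≡ (P ≡ P) = 1/3 ≡ 1 = 1/3
R ≡ Q = 2/3 ≡ 1/3 = 2/3
R ⊃ Q = 2/3 ⊃ 1/3 = 2/3
(R ≡ Q) ≡ (R ⊃ Q) = 2/3 ≡ 2/3 = 1
(P ≡ (P ≡ P)) ⊃ ((R ≡ Q) ≡ (R ⊃ Q)) = 1/3 ⊃ 1 = 1
Q ≡ R = 1/3 ≡ 2/3 = 2/3
((P ≡ (P ≡ P)) ⊃ ((R ≡ Q) ≡ (R ⊃ Q))) ⊃ (Q ≡ R) = 1 ⊃ 2/3 = 2/3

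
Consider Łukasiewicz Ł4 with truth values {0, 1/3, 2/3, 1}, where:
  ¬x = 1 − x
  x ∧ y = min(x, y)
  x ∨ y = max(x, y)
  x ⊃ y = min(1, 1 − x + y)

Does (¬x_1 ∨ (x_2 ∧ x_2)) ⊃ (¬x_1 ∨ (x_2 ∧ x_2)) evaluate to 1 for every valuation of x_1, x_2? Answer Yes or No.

x_1 = 0, x_2 = 0 ↦ 1
x_1 = 0, x_2 = 1/3 ↦ 1
x_1 = 0, x_2 = 2/3 ↦ 1
x_1 = 0, x_2 = 1 ↦ 1
x_1 = 1/3, x_2 = 0 ↦ 1
x_1 = 1/3, x_2 = 1/3 ↦ 1
x_1 = 1/3, x_2 = 2/3 ↦ 1
x_1 = 1/3, x_2 = 1 ↦ 1
x_1 = 2/3, x_2 = 0 ↦ 1
x_1 = 2/3, x_2 = 1/3 ↦ 1
x_1 = 2/3, x_2 = 2/3 ↦ 1
x_1 = 2/3, x_2 = 1 ↦ 1
x_1 = 1, x_2 = 0 ↦ 1
x_1 = 1, x_2 = 1/3 ↦ 1
x_1 = 1, x_2 = 2/3 ↦ 1
x_1 = 1, x_2 = 1 ↦ 1
Every assignment gives a value ≥ 1.

Yes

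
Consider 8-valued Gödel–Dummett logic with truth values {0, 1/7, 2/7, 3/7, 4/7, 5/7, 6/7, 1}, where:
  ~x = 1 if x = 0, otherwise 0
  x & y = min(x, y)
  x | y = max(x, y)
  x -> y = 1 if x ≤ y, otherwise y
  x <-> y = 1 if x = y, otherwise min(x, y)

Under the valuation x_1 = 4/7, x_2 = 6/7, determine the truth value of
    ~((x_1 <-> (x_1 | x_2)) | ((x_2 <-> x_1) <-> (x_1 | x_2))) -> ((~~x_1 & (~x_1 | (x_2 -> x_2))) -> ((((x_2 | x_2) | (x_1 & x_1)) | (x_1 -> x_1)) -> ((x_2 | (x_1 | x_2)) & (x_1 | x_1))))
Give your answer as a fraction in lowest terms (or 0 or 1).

x_1 | x_2 = 4/7 | 6/7 = 6/7
x_1 <-> (x_1 | x_2) = 4/7 <-> 6/7 = 4/7
x_2 <-> x_1 = 6/7 <-> 4/7 = 4/7
x_1 | x_2 = 4/7 | 6/7 = 6/7
(x_2 <-> x_1) <-> (x_1 | x_2) = 4/7 <-> 6/7 = 4/7
(x_1 <-> (x_1 | x_2)) | ((x_2 <-> x_1) <-> (x_1 | x_2)) = 4/7 | 4/7 = 4/7
~((x_1 <-> (x_1 | x_2)) | ((x_2 <-> x_1) <-> (x_1 | x_2))) = ~4/7 = 0
~x_1 = ~4/7 = 0
~~x_1 = ~0 = 1
~x_1 = ~4/7 = 0
x_2 -> x_2 = 6/7 -> 6/7 = 1
~x_1 | (x_2 -> x_2) = 0 | 1 = 1
~~x_1 & (~x_1 | (x_2 -> x_2)) = 1 & 1 = 1
x_2 | x_2 = 6/7 | 6/7 = 6/7
x_1 & x_1 = 4/7 & 4/7 = 4/7
(x_2 | x_2) | (x_1 & x_1) = 6/7 | 4/7 = 6/7
x_1 -> x_1 = 4/7 -> 4/7 = 1
((x_2 | x_2) | (x_1 & x_1)) | (x_1 -> x_1) = 6/7 | 1 = 1
x_1 | x_2 = 4/7 | 6/7 = 6/7
x_2 | (x_1 | x_2) = 6/7 | 6/7 = 6/7
x_1 | x_1 = 4/7 | 4/7 = 4/7
(x_2 | (x_1 | x_2)) & (x_1 | x_1) = 6/7 & 4/7 = 4/7
(((x_2 | x_2) | (x_1 & x_1)) | (x_1 -> x_1)) -> ((x_2 | (x_1 | x_2)) & (x_1 | x_1)) = 1 -> 4/7 = 4/7
(~~x_1 & (~x_1 | (x_2 -> x_2))) -> ((((x_2 | x_2) | (x_1 & x_1)) | (x_1 -> x_1)) -> ((x_2 | (x_1 | x_2)) & (x_1 | x_1))) = 1 -> 4/7 = 4/7
~((x_1 <-> (x_1 | x_2)) | ((x_2 <-> x_1) <-> (x_1 | x_2))) -> ((~~x_1 & (~x_1 | (x_2 -> x_2))) -> ((((x_2 | x_2) | (x_1 & x_1)) | (x_1 -> x_1)) -> ((x_2 | (x_1 | x_2)) & (x_1 | x_1)))) = 0 -> 4/7 = 1

1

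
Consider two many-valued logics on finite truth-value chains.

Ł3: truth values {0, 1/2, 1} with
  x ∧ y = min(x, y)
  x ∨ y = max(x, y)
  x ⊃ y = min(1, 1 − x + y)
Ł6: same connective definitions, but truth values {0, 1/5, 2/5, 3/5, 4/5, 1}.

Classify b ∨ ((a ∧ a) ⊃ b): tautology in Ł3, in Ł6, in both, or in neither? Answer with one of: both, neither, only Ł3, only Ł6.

In Ł3: at a = 1/2, b = 0 the value is 1/2 — not a tautology.
In Ł6: at a = 1/5, b = 0 the value is 4/5 — not a tautology.

neither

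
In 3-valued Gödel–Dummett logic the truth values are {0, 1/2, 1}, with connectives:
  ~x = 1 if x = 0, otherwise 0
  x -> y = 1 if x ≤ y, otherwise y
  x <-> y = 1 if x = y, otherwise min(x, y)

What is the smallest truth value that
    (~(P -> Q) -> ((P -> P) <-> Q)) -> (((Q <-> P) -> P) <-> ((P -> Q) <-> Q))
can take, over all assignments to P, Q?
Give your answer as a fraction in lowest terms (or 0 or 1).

1/2

Take P = 0, Q = 1/2:
P -> Q = 0 -> 1/2 = 1
~(P -> Q) = ~1 = 0
P -> P = 0 -> 0 = 1
(P -> P) <-> Q = 1 <-> 1/2 = 1/2
~(P -> Q) -> ((P -> P) <-> Q) = 0 -> 1/2 = 1
Q <-> P = 1/2 <-> 0 = 0
(Q <-> P) -> P = 0 -> 0 = 1
P -> Q = 0 -> 1/2 = 1
(P -> Q) <-> Q = 1 <-> 1/2 = 1/2
((Q <-> P) -> P) <-> ((P -> Q) <-> Q) = 1 <-> 1/2 = 1/2
(~(P -> Q) -> ((P -> P) <-> Q)) -> (((Q <-> P) -> P) <-> ((P -> Q) <-> Q)) = 1 -> 1/2 = 1/2
No assignment yields a value below 1/2, so this is the minimum.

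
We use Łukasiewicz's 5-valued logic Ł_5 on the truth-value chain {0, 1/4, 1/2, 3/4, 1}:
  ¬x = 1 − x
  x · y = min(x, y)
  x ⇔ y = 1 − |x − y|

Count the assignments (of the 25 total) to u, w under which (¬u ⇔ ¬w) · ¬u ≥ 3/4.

value 1: 1 assignment (counts)
value 3/4: 4 assignments (counts)
value 1/2: 7 assignments
value 1/4: 7 assignments
value 0: 6 assignments
So 5 of the 25 assignments meet the threshold.

5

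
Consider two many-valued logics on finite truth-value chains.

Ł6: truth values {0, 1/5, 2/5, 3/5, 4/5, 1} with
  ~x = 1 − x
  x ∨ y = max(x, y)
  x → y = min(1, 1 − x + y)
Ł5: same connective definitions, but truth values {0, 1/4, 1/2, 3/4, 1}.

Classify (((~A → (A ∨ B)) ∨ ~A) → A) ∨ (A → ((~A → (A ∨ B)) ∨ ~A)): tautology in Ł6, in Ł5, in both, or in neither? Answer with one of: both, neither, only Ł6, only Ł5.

both

In Ł6: every assignment gives 1 — tautology.
In Ł5: every assignment gives 1 — tautology.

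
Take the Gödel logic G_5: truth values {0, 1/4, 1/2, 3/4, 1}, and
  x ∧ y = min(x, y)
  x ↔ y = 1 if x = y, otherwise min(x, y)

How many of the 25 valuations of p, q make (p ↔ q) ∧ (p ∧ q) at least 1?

value 1: 1 assignment (counts)
value 3/4: 3 assignments
value 1/2: 5 assignments
value 1/4: 7 assignments
value 0: 9 assignments
So 1 of the 25 assignments meets the threshold.

1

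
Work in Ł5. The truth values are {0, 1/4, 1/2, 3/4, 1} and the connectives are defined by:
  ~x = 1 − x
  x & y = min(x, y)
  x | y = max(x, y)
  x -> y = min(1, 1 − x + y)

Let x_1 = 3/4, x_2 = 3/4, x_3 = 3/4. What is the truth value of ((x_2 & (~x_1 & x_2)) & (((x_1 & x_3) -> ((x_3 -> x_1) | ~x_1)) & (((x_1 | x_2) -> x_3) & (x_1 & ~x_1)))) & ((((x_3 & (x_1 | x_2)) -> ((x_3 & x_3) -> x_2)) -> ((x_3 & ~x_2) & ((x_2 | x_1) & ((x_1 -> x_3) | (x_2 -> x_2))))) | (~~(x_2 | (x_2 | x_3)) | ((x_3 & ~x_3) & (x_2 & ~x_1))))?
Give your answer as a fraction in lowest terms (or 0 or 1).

~x_1 = ~3/4 = 1/4
~x_1 & x_2 = 1/4 & 3/4 = 1/4
x_2 & (~x_1 & x_2) = 3/4 & 1/4 = 1/4
x_1 & x_3 = 3/4 & 3/4 = 3/4
x_3 -> x_1 = 3/4 -> 3/4 = 1
~x_1 = ~3/4 = 1/4
(x_3 -> x_1) | ~x_1 = 1 | 1/4 = 1
(x_1 & x_3) -> ((x_3 -> x_1) | ~x_1) = 3/4 -> 1 = 1
x_1 | x_2 = 3/4 | 3/4 = 3/4
(x_1 | x_2) -> x_3 = 3/4 -> 3/4 = 1
~x_1 = ~3/4 = 1/4
x_1 & ~x_1 = 3/4 & 1/4 = 1/4
((x_1 | x_2) -> x_3) & (x_1 & ~x_1) = 1 & 1/4 = 1/4
((x_1 & x_3) -> ((x_3 -> x_1) | ~x_1)) & (((x_1 | x_2) -> x_3) & (x_1 & ~x_1)) = 1 & 1/4 = 1/4
(x_2 & (~x_1 & x_2)) & (((x_1 & x_3) -> ((x_3 -> x_1) | ~x_1)) & (((x_1 | x_2) -> x_3) & (x_1 & ~x_1))) = 1/4 & 1/4 = 1/4
x_1 | x_2 = 3/4 | 3/4 = 3/4
x_3 & (x_1 | x_2) = 3/4 & 3/4 = 3/4
x_3 & x_3 = 3/4 & 3/4 = 3/4
(x_3 & x_3) -> x_2 = 3/4 -> 3/4 = 1
(x_3 & (x_1 | x_2)) -> ((x_3 & x_3) -> x_2) = 3/4 -> 1 = 1
~x_2 = ~3/4 = 1/4
x_3 & ~x_2 = 3/4 & 1/4 = 1/4
x_2 | x_1 = 3/4 | 3/4 = 3/4
x_1 -> x_3 = 3/4 -> 3/4 = 1
x_2 -> x_2 = 3/4 -> 3/4 = 1
(x_1 -> x_3) | (x_2 -> x_2) = 1 | 1 = 1
(x_2 | x_1) & ((x_1 -> x_3) | (x_2 -> x_2)) = 3/4 & 1 = 3/4
(x_3 & ~x_2) & ((x_2 | x_1) & ((x_1 -> x_3) | (x_2 -> x_2))) = 1/4 & 3/4 = 1/4
((x_3 & (x_1 | x_2)) -> ((x_3 & x_3) -> x_2)) -> ((x_3 & ~x_2) & ((x_2 | x_1) & ((x_1 -> x_3) | (x_2 -> x_2)))) = 1 -> 1/4 = 1/4
x_2 | x_3 = 3/4 | 3/4 = 3/4
x_2 | (x_2 | x_3) = 3/4 | 3/4 = 3/4
~(x_2 | (x_2 | x_3)) = ~3/4 = 1/4
~~(x_2 | (x_2 | x_3)) = ~1/4 = 3/4
~x_3 = ~3/4 = 1/4
x_3 & ~x_3 = 3/4 & 1/4 = 1/4
~x_1 = ~3/4 = 1/4
x_2 & ~x_1 = 3/4 & 1/4 = 1/4
(x_3 & ~x_3) & (x_2 & ~x_1) = 1/4 & 1/4 = 1/4
~~(x_2 | (x_2 | x_3)) | ((x_3 & ~x_3) & (x_2 & ~x_1)) = 3/4 | 1/4 = 3/4
(((x_3 & (x_1 | x_2)) -> ((x_3 & x_3) -> x_2)) -> ((x_3 & ~x_2) & ((x_2 | x_1) & ((x_1 -> x_3) | (x_2 -> x_2))))) | (~~(x_2 | (x_2 | x_3)) | ((x_3 & ~x_3) & (x_2 & ~x_1))) = 1/4 | 3/4 = 3/4
((x_2 & (~x_1 & x_2)) & (((x_1 & x_3) -> ((x_3 -> x_1) | ~x_1)) & (((x_1 | x_2) -> x_3) & (x_1 & ~x_1)))) & ((((x_3 & (x_1 | x_2)) -> ((x_3 & x_3) -> x_2)) -> ((x_3 & ~x_2) & ((x_2 | x_1) & ((x_1 -> x_3) | (x_2 -> x_2))))) | (~~(x_2 | (x_2 | x_3)) | ((x_3 & ~x_3) & (x_2 & ~x_1)))) = 1/4 & 3/4 = 1/4

1/4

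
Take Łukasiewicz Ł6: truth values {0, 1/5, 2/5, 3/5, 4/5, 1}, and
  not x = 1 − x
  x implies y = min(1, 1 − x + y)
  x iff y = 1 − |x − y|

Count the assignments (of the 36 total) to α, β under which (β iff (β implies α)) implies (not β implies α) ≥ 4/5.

35

value 1: 32 assignments (counts)
value 4/5: 3 assignments (counts)
value 3/5: 1 assignment
So 35 of the 36 assignments meet the threshold.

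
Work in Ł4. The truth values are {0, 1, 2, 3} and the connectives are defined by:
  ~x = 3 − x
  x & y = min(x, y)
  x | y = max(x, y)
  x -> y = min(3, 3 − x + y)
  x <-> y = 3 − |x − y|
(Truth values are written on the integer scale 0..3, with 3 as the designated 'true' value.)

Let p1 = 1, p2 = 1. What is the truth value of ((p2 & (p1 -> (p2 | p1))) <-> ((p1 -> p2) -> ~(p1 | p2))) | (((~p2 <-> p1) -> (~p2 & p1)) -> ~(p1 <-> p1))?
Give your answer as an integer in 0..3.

p2 | p1 = 1 | 1 = 1
p1 -> (p2 | p1) = 1 -> 1 = 3
p2 & (p1 -> (p2 | p1)) = 1 & 3 = 1
p1 -> p2 = 1 -> 1 = 3
p1 | p2 = 1 | 1 = 1
~(p1 | p2) = ~1 = 2
(p1 -> p2) -> ~(p1 | p2) = 3 -> 2 = 2
(p2 & (p1 -> (p2 | p1))) <-> ((p1 -> p2) -> ~(p1 | p2)) = 1 <-> 2 = 2
~p2 = ~1 = 2
~p2 <-> p1 = 2 <-> 1 = 2
~p2 = ~1 = 2
~p2 & p1 = 2 & 1 = 1
(~p2 <-> p1) -> (~p2 & p1) = 2 -> 1 = 2
p1 <-> p1 = 1 <-> 1 = 3
~(p1 <-> p1) = ~3 = 0
((~p2 <-> p1) -> (~p2 & p1)) -> ~(p1 <-> p1) = 2 -> 0 = 1
((p2 & (p1 -> (p2 | p1))) <-> ((p1 -> p2) -> ~(p1 | p2))) | (((~p2 <-> p1) -> (~p2 & p1)) -> ~(p1 <-> p1)) = 2 | 1 = 2

2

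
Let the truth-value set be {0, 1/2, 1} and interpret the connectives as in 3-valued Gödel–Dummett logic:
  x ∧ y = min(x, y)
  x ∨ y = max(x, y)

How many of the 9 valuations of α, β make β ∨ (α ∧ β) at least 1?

α = 0, β = 0 ↦ 0  <
α = 0, β = 1/2 ↦ 1/2  <
α = 0, β = 1 ↦ 1  ≥
α = 1/2, β = 0 ↦ 0  <
α = 1/2, β = 1/2 ↦ 1/2  <
α = 1/2, β = 1 ↦ 1  ≥
α = 1, β = 0 ↦ 0  <
α = 1, β = 1/2 ↦ 1/2  <
α = 1, β = 1 ↦ 1  ≥
So 3 of the 9 assignments meet the threshold.

3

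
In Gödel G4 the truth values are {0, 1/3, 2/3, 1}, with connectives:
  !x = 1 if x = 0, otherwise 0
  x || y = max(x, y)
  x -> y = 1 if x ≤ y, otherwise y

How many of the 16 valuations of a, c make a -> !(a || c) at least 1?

4

a = 0, c = 0 ↦ 1  ≥
a = 0, c = 1/3 ↦ 1  ≥
a = 0, c = 2/3 ↦ 1  ≥
a = 0, c = 1 ↦ 1  ≥
a = 1/3, c = 0 ↦ 0  <
a = 1/3, c = 1/3 ↦ 0  <
a = 1/3, c = 2/3 ↦ 0  <
a = 1/3, c = 1 ↦ 0  <
a = 2/3, c = 0 ↦ 0  <
a = 2/3, c = 1/3 ↦ 0  <
a = 2/3, c = 2/3 ↦ 0  <
a = 2/3, c = 1 ↦ 0  <
a = 1, c = 0 ↦ 0  <
a = 1, c = 1/3 ↦ 0  <
a = 1, c = 2/3 ↦ 0  <
a = 1, c = 1 ↦ 0  <
So 4 of the 16 assignments meet the threshold.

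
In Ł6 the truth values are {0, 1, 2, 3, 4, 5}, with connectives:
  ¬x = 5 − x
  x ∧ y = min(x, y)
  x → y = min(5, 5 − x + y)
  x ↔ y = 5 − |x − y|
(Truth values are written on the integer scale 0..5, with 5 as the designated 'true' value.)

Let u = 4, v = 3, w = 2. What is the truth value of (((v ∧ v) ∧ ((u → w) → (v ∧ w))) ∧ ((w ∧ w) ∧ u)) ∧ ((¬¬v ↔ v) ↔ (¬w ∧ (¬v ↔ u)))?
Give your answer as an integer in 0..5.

2

v ∧ v = 3 ∧ 3 = 3
u → w = 4 → 2 = 3
v ∧ w = 3 ∧ 2 = 2
(u → w) → (v ∧ w) = 3 → 2 = 4
(v ∧ v) ∧ ((u → w) → (v ∧ w)) = 3 ∧ 4 = 3
w ∧ w = 2 ∧ 2 = 2
(w ∧ w) ∧ u = 2 ∧ 4 = 2
((v ∧ v) ∧ ((u → w) → (v ∧ w))) ∧ ((w ∧ w) ∧ u) = 3 ∧ 2 = 2
¬v = ¬3 = 2
¬¬v = ¬2 = 3
¬¬v ↔ v = 3 ↔ 3 = 5
¬w = ¬2 = 3
¬v = ¬3 = 2
¬v ↔ u = 2 ↔ 4 = 3
¬w ∧ (¬v ↔ u) = 3 ∧ 3 = 3
(¬¬v ↔ v) ↔ (¬w ∧ (¬v ↔ u)) = 5 ↔ 3 = 3
(((v ∧ v) ∧ ((u → w) → (v ∧ w))) ∧ ((w ∧ w) ∧ u)) ∧ ((¬¬v ↔ v) ↔ (¬w ∧ (¬v ↔ u))) = 2 ∧ 3 = 2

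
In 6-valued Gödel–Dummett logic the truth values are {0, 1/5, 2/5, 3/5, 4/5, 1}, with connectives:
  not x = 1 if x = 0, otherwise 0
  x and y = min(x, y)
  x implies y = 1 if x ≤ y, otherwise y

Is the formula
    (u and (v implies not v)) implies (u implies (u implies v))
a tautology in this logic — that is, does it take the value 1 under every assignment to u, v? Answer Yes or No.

No

Counterexample: take u = 1/5, v = 0.
not v = not 0 = 1
v implies not v = 0 implies 1 = 1
u and (v implies not v) = 1/5 and 1 = 1/5
u implies v = 1/5 implies 0 = 0
u implies (u implies v) = 1/5 implies 0 = 0
(u and (v implies not v)) implies (u implies (u implies v)) = 1/5 implies 0 = 0
This gives 0 ≠ 1.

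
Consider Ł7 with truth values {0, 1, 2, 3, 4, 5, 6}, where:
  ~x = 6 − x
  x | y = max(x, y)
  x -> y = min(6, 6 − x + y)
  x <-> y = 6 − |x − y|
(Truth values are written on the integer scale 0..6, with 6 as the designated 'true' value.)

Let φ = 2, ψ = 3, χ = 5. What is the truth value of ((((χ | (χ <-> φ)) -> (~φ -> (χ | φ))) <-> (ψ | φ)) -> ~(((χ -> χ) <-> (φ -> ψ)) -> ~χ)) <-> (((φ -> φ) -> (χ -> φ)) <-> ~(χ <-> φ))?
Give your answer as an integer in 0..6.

6

χ <-> φ = 5 <-> 2 = 3
χ | (χ <-> φ) = 5 | 3 = 5
~φ = ~2 = 4
χ | φ = 5 | 2 = 5
~φ -> (χ | φ) = 4 -> 5 = 6
(χ | (χ <-> φ)) -> (~φ -> (χ | φ)) = 5 -> 6 = 6
ψ | φ = 3 | 2 = 3
((χ | (χ <-> φ)) -> (~φ -> (χ | φ))) <-> (ψ | φ) = 6 <-> 3 = 3
χ -> χ = 5 -> 5 = 6
φ -> ψ = 2 -> 3 = 6
(χ -> χ) <-> (φ -> ψ) = 6 <-> 6 = 6
~χ = ~5 = 1
((χ -> χ) <-> (φ -> ψ)) -> ~χ = 6 -> 1 = 1
~(((χ -> χ) <-> (φ -> ψ)) -> ~χ) = ~1 = 5
(((χ | (χ <-> φ)) -> (~φ -> (χ | φ))) <-> (ψ | φ)) -> ~(((χ -> χ) <-> (φ -> ψ)) -> ~χ) = 3 -> 5 = 6
φ -> φ = 2 -> 2 = 6
χ -> φ = 5 -> 2 = 3
(φ -> φ) -> (χ -> φ) = 6 -> 3 = 3
χ <-> φ = 5 <-> 2 = 3
~(χ <-> φ) = ~3 = 3
((φ -> φ) -> (χ -> φ)) <-> ~(χ <-> φ) = 3 <-> 3 = 6
((((χ | (χ <-> φ)) -> (~φ -> (χ | φ))) <-> (ψ | φ)) -> ~(((χ -> χ) <-> (φ -> ψ)) -> ~χ)) <-> (((φ -> φ) -> (χ -> φ)) <-> ~(χ <-> φ)) = 6 <-> 6 = 6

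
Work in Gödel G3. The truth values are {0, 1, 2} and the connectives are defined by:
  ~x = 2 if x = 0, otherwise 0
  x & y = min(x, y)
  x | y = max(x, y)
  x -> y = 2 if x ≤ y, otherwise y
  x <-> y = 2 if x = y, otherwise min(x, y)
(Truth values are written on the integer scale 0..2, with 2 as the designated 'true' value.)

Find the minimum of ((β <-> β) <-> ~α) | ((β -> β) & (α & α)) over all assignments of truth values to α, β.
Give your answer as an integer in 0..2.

Take α = 1, β = 0:
β <-> β = 0 <-> 0 = 2
~α = ~1 = 0
(β <-> β) <-> ~α = 2 <-> 0 = 0
β -> β = 0 -> 0 = 2
α & α = 1 & 1 = 1
(β -> β) & (α & α) = 2 & 1 = 1
((β <-> β) <-> ~α) | ((β -> β) & (α & α)) = 0 | 1 = 1
No assignment yields a value below 1, so this is the minimum.

1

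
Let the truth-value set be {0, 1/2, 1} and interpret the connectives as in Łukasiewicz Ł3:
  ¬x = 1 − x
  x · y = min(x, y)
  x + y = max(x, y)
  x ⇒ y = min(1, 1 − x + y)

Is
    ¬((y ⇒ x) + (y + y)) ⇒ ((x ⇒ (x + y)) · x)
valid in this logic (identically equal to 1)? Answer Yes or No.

Counterexample: take x = 0, y = 1/2.
y ⇒ x = 1/2 ⇒ 0 = 1/2
y + y = 1/2 + 1/2 = 1/2
(y ⇒ x) + (y + y) = 1/2 + 1/2 = 1/2
¬((y ⇒ x) + (y + y)) = ¬1/2 = 1/2
x + y = 0 + 1/2 = 1/2
x ⇒ (x + y) = 0 ⇒ 1/2 = 1
(x ⇒ (x + y)) · x = 1 · 0 = 0
¬((y ⇒ x) + (y + y)) ⇒ ((x ⇒ (x + y)) · x) = 1/2 ⇒ 0 = 1/2
This gives 1/2 ≠ 1.

No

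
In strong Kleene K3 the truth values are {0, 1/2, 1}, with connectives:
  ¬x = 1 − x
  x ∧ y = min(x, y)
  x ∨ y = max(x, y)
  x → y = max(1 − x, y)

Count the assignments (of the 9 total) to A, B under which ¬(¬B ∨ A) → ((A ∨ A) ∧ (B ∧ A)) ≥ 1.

A = 0, B = 0 ↦ 1  ≥
A = 0, B = 1/2 ↦ 1/2  <
A = 0, B = 1 ↦ 0  <
A = 1/2, B = 0 ↦ 1  ≥
A = 1/2, B = 1/2 ↦ 1/2  <
A = 1/2, B = 1 ↦ 1/2  <
A = 1, B = 0 ↦ 1  ≥
A = 1, B = 1/2 ↦ 1  ≥
A = 1, B = 1 ↦ 1  ≥
So 5 of the 9 assignments meet the threshold.

5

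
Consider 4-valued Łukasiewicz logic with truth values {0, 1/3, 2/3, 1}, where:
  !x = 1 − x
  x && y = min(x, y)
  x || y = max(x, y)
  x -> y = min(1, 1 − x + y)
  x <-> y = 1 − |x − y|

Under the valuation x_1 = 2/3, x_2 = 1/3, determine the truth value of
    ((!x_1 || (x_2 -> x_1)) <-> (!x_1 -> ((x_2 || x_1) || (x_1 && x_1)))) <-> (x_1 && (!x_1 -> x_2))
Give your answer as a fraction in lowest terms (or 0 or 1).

!x_1 = !2/3 = 1/3
x_2 -> x_1 = 1/3 -> 2/3 = 1
!x_1 || (x_2 -> x_1) = 1/3 || 1 = 1
!x_1 = !2/3 = 1/3
x_2 || x_1 = 1/3 || 2/3 = 2/3
x_1 && x_1 = 2/3 && 2/3 = 2/3
(x_2 || x_1) || (x_1 && x_1) = 2/3 || 2/3 = 2/3
!x_1 -> ((x_2 || x_1) || (x_1 && x_1)) = 1/3 -> 2/3 = 1
(!x_1 || (x_2 -> x_1)) <-> (!x_1 -> ((x_2 || x_1) || (x_1 && x_1))) = 1 <-> 1 = 1
!x_1 = !2/3 = 1/3
!x_1 -> x_2 = 1/3 -> 1/3 = 1
x_1 && (!x_1 -> x_2) = 2/3 && 1 = 2/3
((!x_1 || (x_2 -> x_1)) <-> (!x_1 -> ((x_2 || x_1) || (x_1 && x_1)))) <-> (x_1 && (!x_1 -> x_2)) = 1 <-> 2/3 = 2/3

2/3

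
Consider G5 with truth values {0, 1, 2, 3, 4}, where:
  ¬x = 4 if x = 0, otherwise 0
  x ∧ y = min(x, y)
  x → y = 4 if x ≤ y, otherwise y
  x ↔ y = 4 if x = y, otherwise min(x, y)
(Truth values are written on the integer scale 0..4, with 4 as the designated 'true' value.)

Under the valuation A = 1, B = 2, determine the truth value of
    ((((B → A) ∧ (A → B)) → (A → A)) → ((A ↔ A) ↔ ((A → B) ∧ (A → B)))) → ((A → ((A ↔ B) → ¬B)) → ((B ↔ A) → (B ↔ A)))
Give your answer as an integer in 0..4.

B → A = 2 → 1 = 1
A → B = 1 → 2 = 4
(B → A) ∧ (A → B) = 1 ∧ 4 = 1
A → A = 1 → 1 = 4
((B → A) ∧ (A → B)) → (A → A) = 1 → 4 = 4
A ↔ A = 1 ↔ 1 = 4
A → B = 1 → 2 = 4
A → B = 1 → 2 = 4
(A → B) ∧ (A → B) = 4 ∧ 4 = 4
(A ↔ A) ↔ ((A → B) ∧ (A → B)) = 4 ↔ 4 = 4
(((B → A) ∧ (A → B)) → (A → A)) → ((A ↔ A) ↔ ((A → B) ∧ (A → B))) = 4 → 4 = 4
A ↔ B = 1 ↔ 2 = 1
¬B = ¬2 = 0
(A ↔ B) → ¬B = 1 → 0 = 0
A → ((A ↔ B) → ¬B) = 1 → 0 = 0
B ↔ A = 2 ↔ 1 = 1
B ↔ A = 2 ↔ 1 = 1
(B ↔ A) → (B ↔ A) = 1 → 1 = 4
(A → ((A ↔ B) → ¬B)) → ((B ↔ A) → (B ↔ A)) = 0 → 4 = 4
((((B → A) ∧ (A → B)) → (A → A)) → ((A ↔ A) ↔ ((A → B) ∧ (A → B)))) → ((A → ((A ↔ B) → ¬B)) → ((B ↔ A) → (B ↔ A))) = 4 → 4 = 4

4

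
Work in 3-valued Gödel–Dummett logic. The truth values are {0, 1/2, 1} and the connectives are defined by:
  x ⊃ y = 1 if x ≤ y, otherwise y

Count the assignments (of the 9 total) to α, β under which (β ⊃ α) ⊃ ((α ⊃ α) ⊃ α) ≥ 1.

6

α = 0, β = 0 ↦ 0  <
α = 0, β = 1/2 ↦ 1  ≥
α = 0, β = 1 ↦ 1  ≥
α = 1/2, β = 0 ↦ 1/2  <
α = 1/2, β = 1/2 ↦ 1/2  <
α = 1/2, β = 1 ↦ 1  ≥
α = 1, β = 0 ↦ 1  ≥
α = 1, β = 1/2 ↦ 1  ≥
α = 1, β = 1 ↦ 1  ≥
So 6 of the 9 assignments meet the threshold.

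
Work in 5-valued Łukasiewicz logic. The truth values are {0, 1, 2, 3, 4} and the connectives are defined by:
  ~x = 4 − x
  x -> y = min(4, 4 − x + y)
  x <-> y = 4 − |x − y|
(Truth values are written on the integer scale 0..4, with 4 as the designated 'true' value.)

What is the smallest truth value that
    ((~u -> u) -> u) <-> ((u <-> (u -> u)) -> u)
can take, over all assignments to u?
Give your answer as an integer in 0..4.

2

Take u = 2:
~u = ~2 = 2
~u -> u = 2 -> 2 = 4
(~u -> u) -> u = 4 -> 2 = 2
u -> u = 2 -> 2 = 4
u <-> (u -> u) = 2 <-> 4 = 2
(u <-> (u -> u)) -> u = 2 -> 2 = 4
((~u -> u) -> u) <-> ((u <-> (u -> u)) -> u) = 2 <-> 4 = 2
No assignment yields a value below 2, so this is the minimum.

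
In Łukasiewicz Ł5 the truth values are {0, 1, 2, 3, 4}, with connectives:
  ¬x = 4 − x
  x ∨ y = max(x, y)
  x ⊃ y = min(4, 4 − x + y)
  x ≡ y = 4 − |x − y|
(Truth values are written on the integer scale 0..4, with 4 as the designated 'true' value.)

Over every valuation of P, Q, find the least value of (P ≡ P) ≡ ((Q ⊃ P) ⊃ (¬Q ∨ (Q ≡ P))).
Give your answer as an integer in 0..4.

2

Take P = 4, Q = 2:
P ≡ P = 4 ≡ 4 = 4
Q ⊃ P = 2 ⊃ 4 = 4
¬Q = ¬2 = 2
Q ≡ P = 2 ≡ 4 = 2
¬Q ∨ (Q ≡ P) = 2 ∨ 2 = 2
(Q ⊃ P) ⊃ (¬Q ∨ (Q ≡ P)) = 4 ⊃ 2 = 2
(P ≡ P) ≡ ((Q ⊃ P) ⊃ (¬Q ∨ (Q ≡ P))) = 4 ≡ 2 = 2
No assignment yields a value below 2, so this is the minimum.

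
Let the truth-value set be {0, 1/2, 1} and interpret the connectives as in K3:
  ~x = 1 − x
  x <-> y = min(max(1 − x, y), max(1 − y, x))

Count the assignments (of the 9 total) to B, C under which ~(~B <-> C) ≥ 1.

B = 0, C = 0 ↦ 1  ≥
B = 0, C = 1/2 ↦ 1/2  <
B = 0, C = 1 ↦ 0  <
B = 1/2, C = 0 ↦ 1/2  <
B = 1/2, C = 1/2 ↦ 1/2  <
B = 1/2, C = 1 ↦ 1/2  <
B = 1, C = 0 ↦ 0  <
B = 1, C = 1/2 ↦ 1/2  <
B = 1, C = 1 ↦ 1  ≥
So 2 of the 9 assignments meet the threshold.

2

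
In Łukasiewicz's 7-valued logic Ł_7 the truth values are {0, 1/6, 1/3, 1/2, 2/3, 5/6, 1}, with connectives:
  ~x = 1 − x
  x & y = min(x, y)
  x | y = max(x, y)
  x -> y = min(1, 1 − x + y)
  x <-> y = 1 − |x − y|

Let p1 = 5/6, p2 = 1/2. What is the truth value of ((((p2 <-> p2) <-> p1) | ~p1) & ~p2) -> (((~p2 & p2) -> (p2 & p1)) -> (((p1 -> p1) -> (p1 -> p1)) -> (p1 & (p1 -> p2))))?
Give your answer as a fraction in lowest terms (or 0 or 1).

p2 <-> p2 = 1/2 <-> 1/2 = 1
(p2 <-> p2) <-> p1 = 1 <-> 5/6 = 5/6
~p1 = ~5/6 = 1/6
((p2 <-> p2) <-> p1) | ~p1 = 5/6 | 1/6 = 5/6
~p2 = ~1/2 = 1/2
(((p2 <-> p2) <-> p1) | ~p1) & ~p2 = 5/6 & 1/2 = 1/2
~p2 = ~1/2 = 1/2
~p2 & p2 = 1/2 & 1/2 = 1/2
p2 & p1 = 1/2 & 5/6 = 1/2
(~p2 & p2) -> (p2 & p1) = 1/2 -> 1/2 = 1
p1 -> p1 = 5/6 -> 5/6 = 1
p1 -> p1 = 5/6 -> 5/6 = 1
(p1 -> p1) -> (p1 -> p1) = 1 -> 1 = 1
p1 -> p2 = 5/6 -> 1/2 = 2/3
p1 & (p1 -> p2) = 5/6 & 2/3 = 2/3
((p1 -> p1) -> (p1 -> p1)) -> (p1 & (p1 -> p2)) = 1 -> 2/3 = 2/3
((~p2 & p2) -> (p2 & p1)) -> (((p1 -> p1) -> (p1 -> p1)) -> (p1 & (p1 -> p2))) = 1 -> 2/3 = 2/3
((((p2 <-> p2) <-> p1) | ~p1) & ~p2) -> (((~p2 & p2) -> (p2 & p1)) -> (((p1 -> p1) -> (p1 -> p1)) -> (p1 & (p1 -> p2)))) = 1/2 -> 2/3 = 1

1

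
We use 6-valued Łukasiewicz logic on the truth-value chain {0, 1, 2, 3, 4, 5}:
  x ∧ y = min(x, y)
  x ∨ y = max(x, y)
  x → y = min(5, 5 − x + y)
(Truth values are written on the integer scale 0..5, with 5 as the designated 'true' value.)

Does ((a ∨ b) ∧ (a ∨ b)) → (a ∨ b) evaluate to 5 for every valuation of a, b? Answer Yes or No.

Yes

At a = 4, b = 5, for instance:
a ∨ b = 4 ∨ 5 = 5
a ∨ b = 4 ∨ 5 = 5
(a ∨ b) ∧ (a ∨ b) = 5 ∧ 5 = 5
((a ∨ b) ∧ (a ∨ b)) → (a ∨ b) = 5 → 5 = 5
and checking the remaining 35 assignments likewise gives ≥ 5 in every case.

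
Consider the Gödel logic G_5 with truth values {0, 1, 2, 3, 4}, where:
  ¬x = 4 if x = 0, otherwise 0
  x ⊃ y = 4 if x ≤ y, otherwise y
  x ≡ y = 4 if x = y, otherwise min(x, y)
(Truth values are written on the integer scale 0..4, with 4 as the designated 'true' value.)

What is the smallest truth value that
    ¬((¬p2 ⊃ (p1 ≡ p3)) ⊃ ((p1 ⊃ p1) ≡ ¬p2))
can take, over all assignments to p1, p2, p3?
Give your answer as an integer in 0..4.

0

Take p1 = 0, p2 = 0, p3 = 0:
¬p2 = ¬0 = 4
p1 ≡ p3 = 0 ≡ 0 = 4
¬p2 ⊃ (p1 ≡ p3) = 4 ⊃ 4 = 4
p1 ⊃ p1 = 0 ⊃ 0 = 4
¬p2 = ¬0 = 4
(p1 ⊃ p1) ≡ ¬p2 = 4 ≡ 4 = 4
(¬p2 ⊃ (p1 ≡ p3)) ⊃ ((p1 ⊃ p1) ≡ ¬p2) = 4 ⊃ 4 = 4
¬((¬p2 ⊃ (p1 ≡ p3)) ⊃ ((p1 ⊃ p1) ≡ ¬p2)) = ¬4 = 0
No assignment yields a value below 0, so this is the minimum.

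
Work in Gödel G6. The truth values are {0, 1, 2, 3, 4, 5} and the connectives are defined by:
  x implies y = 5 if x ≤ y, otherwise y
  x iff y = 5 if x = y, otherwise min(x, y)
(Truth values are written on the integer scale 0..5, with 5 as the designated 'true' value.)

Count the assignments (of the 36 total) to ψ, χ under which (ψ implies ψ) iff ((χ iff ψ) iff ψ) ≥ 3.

value 5: 16 assignments (counts)
value 4: 2 assignments (counts)
value 3: 3 assignments (counts)
value 2: 4 assignments
value 1: 5 assignments
value 0: 6 assignments
So 21 of the 36 assignments meet the threshold.

21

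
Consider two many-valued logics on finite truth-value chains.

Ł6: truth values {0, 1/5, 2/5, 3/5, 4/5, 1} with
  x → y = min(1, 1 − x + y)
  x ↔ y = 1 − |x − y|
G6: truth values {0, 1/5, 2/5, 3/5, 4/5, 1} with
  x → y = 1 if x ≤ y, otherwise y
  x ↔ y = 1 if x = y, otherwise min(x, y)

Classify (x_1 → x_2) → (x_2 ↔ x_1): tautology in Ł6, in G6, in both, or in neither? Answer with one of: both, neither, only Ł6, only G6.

neither

In Ł6: at x_1 = 0, x_2 = 1/5 the value is 4/5 — not a tautology.
In G6: at x_1 = 0, x_2 = 1/5 the value is 0 — not a tautology.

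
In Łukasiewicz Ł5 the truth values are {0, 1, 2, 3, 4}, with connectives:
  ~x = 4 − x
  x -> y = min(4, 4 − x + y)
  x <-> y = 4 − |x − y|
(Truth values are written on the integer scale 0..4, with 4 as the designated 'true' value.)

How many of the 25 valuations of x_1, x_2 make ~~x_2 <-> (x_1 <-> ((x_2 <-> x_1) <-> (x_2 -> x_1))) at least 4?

value 4: 9 assignments (counts)
value 3: 4 assignments
value 2: 8 assignments
value 1: 2 assignments
value 0: 2 assignments
So 9 of the 25 assignments meet the threshold.

9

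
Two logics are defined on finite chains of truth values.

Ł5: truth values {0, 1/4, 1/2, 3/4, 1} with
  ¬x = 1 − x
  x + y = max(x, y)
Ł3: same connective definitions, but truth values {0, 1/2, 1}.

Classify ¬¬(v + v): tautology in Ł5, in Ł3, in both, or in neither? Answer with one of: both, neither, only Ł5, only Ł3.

In Ł5: at v = 0 the value is 0 — not a tautology.
In Ł3: at v = 0 the value is 0 — not a tautology.

neither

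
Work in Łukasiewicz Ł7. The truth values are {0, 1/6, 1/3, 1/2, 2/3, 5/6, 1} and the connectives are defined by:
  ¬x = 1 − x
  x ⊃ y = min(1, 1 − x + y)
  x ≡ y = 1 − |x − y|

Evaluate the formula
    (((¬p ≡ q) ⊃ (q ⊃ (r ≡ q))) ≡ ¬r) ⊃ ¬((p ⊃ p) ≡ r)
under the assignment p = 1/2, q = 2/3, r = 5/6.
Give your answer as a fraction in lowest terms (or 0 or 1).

1

¬p = ¬1/2 = 1/2
¬p ≡ q = 1/2 ≡ 2/3 = 5/6
r ≡ q = 5/6 ≡ 2/3 = 5/6
q ⊃ (r ≡ q) = 2/3 ⊃ 5/6 = 1
(¬p ≡ q) ⊃ (q ⊃ (r ≡ q)) = 5/6 ⊃ 1 = 1
¬r = ¬5/6 = 1/6
((¬p ≡ q) ⊃ (q ⊃ (r ≡ q))) ≡ ¬r = 1 ≡ 1/6 = 1/6
p ⊃ p = 1/2 ⊃ 1/2 = 1
(p ⊃ p) ≡ r = 1 ≡ 5/6 = 5/6
¬((p ⊃ p) ≡ r) = ¬5/6 = 1/6
(((¬p ≡ q) ⊃ (q ⊃ (r ≡ q))) ≡ ¬r) ⊃ ¬((p ⊃ p) ≡ r) = 1/6 ⊃ 1/6 = 1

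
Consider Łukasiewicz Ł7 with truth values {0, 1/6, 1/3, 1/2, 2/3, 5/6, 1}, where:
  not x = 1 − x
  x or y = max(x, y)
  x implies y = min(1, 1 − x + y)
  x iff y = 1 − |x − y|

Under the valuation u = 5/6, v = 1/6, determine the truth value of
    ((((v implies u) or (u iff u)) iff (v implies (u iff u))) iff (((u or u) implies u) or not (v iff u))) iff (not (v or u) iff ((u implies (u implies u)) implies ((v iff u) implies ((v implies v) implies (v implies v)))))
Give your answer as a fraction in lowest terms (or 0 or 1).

v implies u = 1/6 implies 5/6 = 1
u iff u = 5/6 iff 5/6 = 1
(v implies u) or (u iff u) = 1 or 1 = 1
u iff u = 5/6 iff 5/6 = 1
v implies (u iff u) = 1/6 implies 1 = 1
((v implies u) or (u iff u)) iff (v implies (u iff u)) = 1 iff 1 = 1
u or u = 5/6 or 5/6 = 5/6
(u or u) implies u = 5/6 implies 5/6 = 1
v iff u = 1/6 iff 5/6 = 1/3
not (v iff u) = not 1/3 = 2/3
((u or u) implies u) or not (v iff u) = 1 or 2/3 = 1
(((v implies u) or (u iff u)) iff (v implies (u iff u))) iff (((u or u) implies u) or not (v iff u)) = 1 iff 1 = 1
v or u = 1/6 or 5/6 = 5/6
not (v or u) = not 5/6 = 1/6
u implies u = 5/6 implies 5/6 = 1
u implies (u implies u) = 5/6 implies 1 = 1
v iff u = 1/6 iff 5/6 = 1/3
v implies v = 1/6 implies 1/6 = 1
v implies v = 1/6 implies 1/6 = 1
(v implies v) implies (v implies v) = 1 implies 1 = 1
(v iff u) implies ((v implies v) implies (v implies v)) = 1/3 implies 1 = 1
(u implies (u implies u)) implies ((v iff u) implies ((v implies v) implies (v implies v))) = 1 implies 1 = 1
not (v or u) iff ((u implies (u implies u)) implies ((v iff u) implies ((v implies v) implies (v implies v)))) = 1/6 iff 1 = 1/6
((((v implies u) or (u iff u)) iff (v implies (u iff u))) iff (((u or u) implies u) or not (v iff u))) iff (not (v or u) iff ((u implies (u implies u)) implies ((v iff u) implies ((v implies v) implies (v implies v))))) = 1 iff 1/6 = 1/6

1/6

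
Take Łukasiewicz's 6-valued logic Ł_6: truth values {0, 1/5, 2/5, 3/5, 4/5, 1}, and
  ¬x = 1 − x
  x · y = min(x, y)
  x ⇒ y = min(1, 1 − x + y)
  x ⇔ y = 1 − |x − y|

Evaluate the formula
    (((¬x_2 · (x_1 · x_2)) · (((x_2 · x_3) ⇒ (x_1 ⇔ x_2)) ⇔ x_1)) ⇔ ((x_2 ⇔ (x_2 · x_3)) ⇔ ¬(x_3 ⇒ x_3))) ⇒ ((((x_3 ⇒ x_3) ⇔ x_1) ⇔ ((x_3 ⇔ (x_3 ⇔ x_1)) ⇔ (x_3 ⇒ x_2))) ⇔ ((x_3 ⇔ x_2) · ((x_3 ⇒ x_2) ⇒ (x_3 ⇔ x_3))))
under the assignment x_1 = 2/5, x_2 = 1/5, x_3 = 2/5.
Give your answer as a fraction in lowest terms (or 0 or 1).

¬x_2 = ¬1/5 = 4/5
x_1 · x_2 = 2/5 · 1/5 = 1/5
¬x_2 · (x_1 · x_2) = 4/5 · 1/5 = 1/5
x_2 · x_3 = 1/5 · 2/5 = 1/5
x_1 ⇔ x_2 = 2/5 ⇔ 1/5 = 4/5
(x_2 · x_3) ⇒ (x_1 ⇔ x_2) = 1/5 ⇒ 4/5 = 1
((x_2 · x_3) ⇒ (x_1 ⇔ x_2)) ⇔ x_1 = 1 ⇔ 2/5 = 2/5
(¬x_2 · (x_1 · x_2)) · (((x_2 · x_3) ⇒ (x_1 ⇔ x_2)) ⇔ x_1) = 1/5 · 2/5 = 1/5
x_2 · x_3 = 1/5 · 2/5 = 1/5
x_2 ⇔ (x_2 · x_3) = 1/5 ⇔ 1/5 = 1
x_3 ⇒ x_3 = 2/5 ⇒ 2/5 = 1
¬(x_3 ⇒ x_3) = ¬1 = 0
(x_2 ⇔ (x_2 · x_3)) ⇔ ¬(x_3 ⇒ x_3) = 1 ⇔ 0 = 0
((¬x_2 · (x_1 · x_2)) · (((x_2 · x_3) ⇒ (x_1 ⇔ x_2)) ⇔ x_1)) ⇔ ((x_2 ⇔ (x_2 · x_3)) ⇔ ¬(x_3 ⇒ x_3)) = 1/5 ⇔ 0 = 4/5
x_3 ⇒ x_3 = 2/5 ⇒ 2/5 = 1
(x_3 ⇒ x_3) ⇔ x_1 = 1 ⇔ 2/5 = 2/5
x_3 ⇔ x_1 = 2/5 ⇔ 2/5 = 1
x_3 ⇔ (x_3 ⇔ x_1) = 2/5 ⇔ 1 = 2/5
x_3 ⇒ x_2 = 2/5 ⇒ 1/5 = 4/5
(x_3 ⇔ (x_3 ⇔ x_1)) ⇔ (x_3 ⇒ x_2) = 2/5 ⇔ 4/5 = 3/5
((x_3 ⇒ x_3) ⇔ x_1) ⇔ ((x_3 ⇔ (x_3 ⇔ x_1)) ⇔ (x_3 ⇒ x_2)) = 2/5 ⇔ 3/5 = 4/5
x_3 ⇔ x_2 = 2/5 ⇔ 1/5 = 4/5
x_3 ⇒ x_2 = 2/5 ⇒ 1/5 = 4/5
x_3 ⇔ x_3 = 2/5 ⇔ 2/5 = 1
(x_3 ⇒ x_2) ⇒ (x_3 ⇔ x_3) = 4/5 ⇒ 1 = 1
(x_3 ⇔ x_2) · ((x_3 ⇒ x_2) ⇒ (x_3 ⇔ x_3)) = 4/5 · 1 = 4/5
(((x_3 ⇒ x_3) ⇔ x_1) ⇔ ((x_3 ⇔ (x_3 ⇔ x_1)) ⇔ (x_3 ⇒ x_2))) ⇔ ((x_3 ⇔ x_2) · ((x_3 ⇒ x_2) ⇒ (x_3 ⇔ x_3))) = 4/5 ⇔ 4/5 = 1
(((¬x_2 · (x_1 · x_2)) · (((x_2 · x_3) ⇒ (x_1 ⇔ x_2)) ⇔ x_1)) ⇔ ((x_2 ⇔ (x_2 · x_3)) ⇔ ¬(x_3 ⇒ x_3))) ⇒ ((((x_3 ⇒ x_3) ⇔ x_1) ⇔ ((x_3 ⇔ (x_3 ⇔ x_1)) ⇔ (x_3 ⇒ x_2))) ⇔ ((x_3 ⇔ x_2) · ((x_3 ⇒ x_2) ⇒ (x_3 ⇔ x_3)))) = 4/5 ⇒ 1 = 1

1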